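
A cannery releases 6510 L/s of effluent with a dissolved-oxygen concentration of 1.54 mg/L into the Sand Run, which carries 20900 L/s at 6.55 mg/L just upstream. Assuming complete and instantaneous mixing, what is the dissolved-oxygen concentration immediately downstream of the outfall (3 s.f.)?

Flow-weighted mixing: C = (Q_r C_r + Q_w C_w)/(Q_r + Q_w)
= (20900×6.55 + 6510×1.54)/(20900 + 6510) = 146900/27410 = 5.360 mg/L.

5.36 mg/L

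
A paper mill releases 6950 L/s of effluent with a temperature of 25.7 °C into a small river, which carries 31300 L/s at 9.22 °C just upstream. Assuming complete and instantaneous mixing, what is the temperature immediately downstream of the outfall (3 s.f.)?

12.2 °C

Flow-weighted mixing: C = (Q_r C_r + Q_w C_w)/(Q_r + Q_w)
= (31300×9.22 + 6950×25.7)/(31300 + 6950) = 467200/38250 = 12.21 °C.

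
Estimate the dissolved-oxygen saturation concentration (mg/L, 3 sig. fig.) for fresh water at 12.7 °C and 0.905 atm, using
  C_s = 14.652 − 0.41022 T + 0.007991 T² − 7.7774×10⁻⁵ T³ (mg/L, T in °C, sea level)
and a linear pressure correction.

C_s ≈ 9.57 mg/L

At sea level: C_s = 14.652 − 0.41022×12.7 + 0.007991×12.7² − 7.7774×10⁻⁵×12.7³ = 10.57 mg/L.
Pressure correction: C_s' = 10.57 × 0.905 = 9.567 mg/L.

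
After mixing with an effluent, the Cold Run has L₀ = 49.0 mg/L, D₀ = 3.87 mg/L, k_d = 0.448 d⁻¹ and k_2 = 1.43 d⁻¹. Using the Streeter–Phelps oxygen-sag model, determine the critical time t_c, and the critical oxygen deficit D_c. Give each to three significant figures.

t_c ≈ 0.988 d; D_c ≈ 9.86 mg/L

t_c = [1/(k_2−k_d)] ln[(k_2/k_d)(1 − D₀(k_2−k_d)/(k_d L₀))]
= [1/(1.43−0.448)] ln[(1.43/0.448)(1 − 3.87×0.9820/(0.448×49.0))]
= (1/0.9820) ln[3.192 × 0.8269] = 1.018 × ln(2.639) = 1.018 × 0.9705 = 0.9883 d.
L(t_c) = L₀ e^(−k_d t_c) = 49.0 × 0.6423 = 31.47 mg/L, and at the critical point k_2 D_c = k_d L, so D_c = (0.448/1.43) × 31.47 = 9.859 mg/L.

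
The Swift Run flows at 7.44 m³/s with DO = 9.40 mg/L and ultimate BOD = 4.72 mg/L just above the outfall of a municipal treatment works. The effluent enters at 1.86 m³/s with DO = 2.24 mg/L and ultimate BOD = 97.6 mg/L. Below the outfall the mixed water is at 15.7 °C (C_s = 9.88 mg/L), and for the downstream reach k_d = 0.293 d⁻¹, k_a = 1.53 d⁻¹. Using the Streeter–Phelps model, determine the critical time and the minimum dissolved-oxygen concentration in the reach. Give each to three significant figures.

t_c ≈ 0.992 d; minimum DO ≈ 6.54 mg/L

Mixed DO = (7.44×9.40 + 1.86×2.24)/(7.44+1.86) = 74.10/9.300 = 7.968 mg/L.
Mixed L₀ = (7.44×4.72 + 1.86×97.6)/(9.300) = 216.7/9.300 = 23.30 mg/L.
Initial deficit D₀ = C_s − DO₀ = 9.88 − 7.968 = 1.912 mg/L.
t_c = (1/1.237) ln[(1.53/0.293)(1 − 1.912×1.237/(0.293×23.30))] = 0.8084 × ln(3.412) = 0.9923 d.
D_c = (0.293/1.53) × 23.30 × e^(−0.293×0.9923) = 0.1915 × 23.30 × 0.7477 = 3.336 mg/L.
Minimum DO = 9.88 − 3.336 = 6.544 mg/L.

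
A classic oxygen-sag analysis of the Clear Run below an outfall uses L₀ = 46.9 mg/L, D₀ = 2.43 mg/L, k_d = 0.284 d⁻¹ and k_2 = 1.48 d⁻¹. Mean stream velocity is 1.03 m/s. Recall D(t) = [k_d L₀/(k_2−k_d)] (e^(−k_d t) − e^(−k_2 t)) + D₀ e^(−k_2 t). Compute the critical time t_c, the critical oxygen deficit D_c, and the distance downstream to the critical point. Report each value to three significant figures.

At the critical point dD/dt = 0, so k_d L₀ e^(−k_d t) = k_2 D. Substituting D(t) from the Streeter–Phelps equation and solving for t gives
t_c = ln[(k_2/k_d)(1 − D₀(k_2−k_d)/(k_d L₀))] / (k_2−k_d).
Here k_2−k_d = 1.196 d⁻¹ and 1 − D₀(k_2−k_d)/(k_d L₀) = 1 − 2.43×1.196/(0.284×46.9) = 0.7818, so
t_c = ln(5.211 × 0.7818) / 1.196 = 1.405 / 1.196 = 1.174 d.
L(t_c) = L₀ e^(−k_d t_c) = 46.9 × 0.7164 = 33.60 mg/L, and at the critical point k_2 D_c = k_d L, so D_c = (0.284/1.48) × 33.60 = 6.447 mg/L.
x_c = v t_c = 1.03 m/s × 1.174 d × 86400 s/d = 104500 m ≈ 105 km.

t_c ≈ 1.17 d; D_c ≈ 6.45 mg/L; x_c ≈ 105 km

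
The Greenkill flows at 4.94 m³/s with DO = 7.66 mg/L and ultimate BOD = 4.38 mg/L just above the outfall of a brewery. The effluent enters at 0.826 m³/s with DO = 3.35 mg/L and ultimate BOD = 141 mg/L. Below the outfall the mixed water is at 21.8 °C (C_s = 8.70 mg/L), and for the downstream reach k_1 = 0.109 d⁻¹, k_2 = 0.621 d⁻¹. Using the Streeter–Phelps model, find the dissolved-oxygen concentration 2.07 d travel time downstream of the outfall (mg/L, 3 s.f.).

Mixed DO = (4.94×7.66 + 0.826×3.35)/(4.94+0.826) = 40.61/5.766 = 7.043 mg/L.
Mixed L₀ = (4.94×4.38 + 0.826×141)/(5.766) = 138.1/5.766 = 23.95 mg/L.
Initial deficit D₀ = C_s − DO₀ = 8.70 − 7.043 = 1.657 mg/L.
D(2.07) = [0.109×23.95/(0.621−0.109)](e^(−0.109×2.07) − e^(−0.621×2.07)) + 1.657 e^(−0.621×2.07)
= 5.099 × (0.7980 − 0.2765) + 1.657 × 0.2765 = 3.117 mg/L.
DO = 8.70 − 3.117 = 5.583 mg/L.

DO ≈ 5.58 mg/L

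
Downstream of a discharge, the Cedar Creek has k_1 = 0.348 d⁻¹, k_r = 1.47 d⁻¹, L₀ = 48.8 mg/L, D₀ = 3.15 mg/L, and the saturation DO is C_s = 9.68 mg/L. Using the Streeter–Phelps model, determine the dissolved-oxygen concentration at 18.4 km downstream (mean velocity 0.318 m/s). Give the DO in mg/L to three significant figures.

DO ≈ 2.17 mg/L

Travel time t = x/v = 18.4 km / (0.318 m/s) = 18400 m / 0.318 m/s = 57860 s = 0.6697 d.
k_1 L₀/(k_r−k_1) = 0.348×48.8/(1.47−0.348) = 16.98/1.122 = 15.14 mg/L.
e^(−k_1 t) = e^(−0.348×0.6697) = 0.7921; e^(−k_r t) = e^(−1.47×0.6697) = 0.3736.
D = 15.14 × (0.7921 − 0.3736) + 3.15 × 0.3736 = 6.334 + 1.177 = 7.511 mg/L.
DO = C_s − D = 9.68 − 7.511 = 2.169 mg/L.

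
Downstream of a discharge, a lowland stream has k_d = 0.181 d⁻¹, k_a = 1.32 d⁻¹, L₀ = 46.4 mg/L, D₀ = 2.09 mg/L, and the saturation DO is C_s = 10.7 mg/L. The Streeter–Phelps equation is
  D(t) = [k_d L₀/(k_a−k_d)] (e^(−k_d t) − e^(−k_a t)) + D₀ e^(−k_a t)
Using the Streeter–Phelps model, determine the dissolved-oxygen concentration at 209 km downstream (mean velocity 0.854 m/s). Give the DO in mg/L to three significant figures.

Travel time t = x/v = 209 km / (0.854 m/s) = 209000 m / 0.854 m/s = 244700 s = 2.833 d.
k_d L₀/(k_a−k_d) = 0.181×46.4/(1.32−0.181) = 8.398/1.139 = 7.373 mg/L.
e^(−k_d t) = e^(−0.181×2.833) = 0.5989; e^(−k_a t) = e^(−1.32×2.833) = 0.02378.
D = 7.373 × (0.5989 − 0.02378) + 2.09 × 0.02378 = 4.241 + 0.04970 = 4.290 mg/L.
DO = C_s − D = 10.7 − 4.290 = 6.410 mg/L.

DO ≈ 6.41 mg/L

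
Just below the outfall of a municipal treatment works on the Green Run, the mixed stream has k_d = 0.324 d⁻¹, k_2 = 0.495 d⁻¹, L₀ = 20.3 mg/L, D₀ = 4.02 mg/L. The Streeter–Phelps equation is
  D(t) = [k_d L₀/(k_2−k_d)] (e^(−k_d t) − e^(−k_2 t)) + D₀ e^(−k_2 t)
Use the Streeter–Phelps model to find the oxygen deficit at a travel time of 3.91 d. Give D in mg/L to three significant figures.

D ≈ 5.86 mg/L

k_d L₀/(k_2−k_d) = 0.324×20.3/(0.495−0.324) = 6.577/0.1710 = 38.46 mg/L.
e^(−k_d t) = e^(−0.324×3.910) = 0.2817; e^(−k_2 t) = e^(−0.495×3.910) = 0.1444.
D = 38.46 × (0.2817 − 0.1444) + 4.02 × 0.1444 = 5.283 + 0.5803 = 5.864 mg/L.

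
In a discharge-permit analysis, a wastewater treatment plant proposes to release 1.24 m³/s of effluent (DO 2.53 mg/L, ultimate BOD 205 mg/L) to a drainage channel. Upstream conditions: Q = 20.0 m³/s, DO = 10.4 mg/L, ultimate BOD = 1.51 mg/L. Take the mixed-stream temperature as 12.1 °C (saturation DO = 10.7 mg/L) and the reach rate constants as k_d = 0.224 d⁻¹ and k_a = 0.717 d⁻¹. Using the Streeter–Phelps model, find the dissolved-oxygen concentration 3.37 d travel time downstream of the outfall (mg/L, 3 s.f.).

Mixed DO = (20.0×10.4 + 1.24×2.53)/(20.0+1.24) = 211.1/21.24 = 9.941 mg/L.
Mixed L₀ = (20.0×1.51 + 1.24×205)/(21.24) = 284.4/21.24 = 13.39 mg/L.
Initial deficit D₀ = C_s − DO₀ = 10.7 − 9.941 = 0.7595 mg/L.
D(3.37) = [0.224×13.39/(0.717−0.224)](e^(−0.224×3.37) − e^(−0.717×3.37)) + 0.7595 e^(−0.717×3.37)
= 6.084 × (0.4701 − 0.08925) + 0.7595 × 0.08925 = 2.385 mg/L.
DO = 10.7 − 2.385 = 8.315 mg/L.

DO ≈ 8.32 mg/L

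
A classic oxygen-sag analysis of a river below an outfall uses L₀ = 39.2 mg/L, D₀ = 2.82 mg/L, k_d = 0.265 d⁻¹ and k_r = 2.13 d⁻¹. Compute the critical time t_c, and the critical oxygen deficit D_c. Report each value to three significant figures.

t_c ≈ 0.739 d; D_c ≈ 4.01 mg/L

t_c = [1/(k_r−k_d)] ln[(k_r/k_d)(1 − D₀(k_r−k_d)/(k_d L₀))]
= [1/(2.13−0.265)] ln[(2.13/0.265)(1 − 2.82×1.865/(0.265×39.2))]
= (1/1.865) ln[8.038 × 0.4937] = 0.5362 × ln(3.968) = 0.5362 × 1.378 = 0.7391 d.
L(t_c) = L₀ e^(−k_d t_c) = 39.2 × 0.8221 = 32.23 mg/L, and at the critical point k_r D_c = k_d L, so D_c = (0.265/2.13) × 32.23 = 4.010 mg/L.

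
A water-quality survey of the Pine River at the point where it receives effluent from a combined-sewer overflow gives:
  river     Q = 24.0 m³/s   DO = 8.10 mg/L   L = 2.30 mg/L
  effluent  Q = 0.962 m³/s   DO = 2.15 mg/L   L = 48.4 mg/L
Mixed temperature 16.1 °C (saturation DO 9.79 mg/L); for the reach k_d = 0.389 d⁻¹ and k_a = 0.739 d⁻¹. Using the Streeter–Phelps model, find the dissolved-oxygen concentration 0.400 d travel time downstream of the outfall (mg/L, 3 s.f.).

Mixed DO = (24.0×8.10 + 0.962×2.15)/(24.0+0.962) = 196.5/24.96 = 7.871 mg/L.
Mixed L₀ = (24.0×2.30 + 0.962×48.4)/(24.96) = 101.8/24.96 = 4.077 mg/L.
Initial deficit D₀ = C_s − DO₀ = 9.79 − 7.871 = 1.919 mg/L.
D(0.400) = [0.389×4.077/(0.739−0.389)](e^(−0.389×0.400) − e^(−0.739×0.400)) + 1.919 e^(−0.739×0.400)
= 4.531 × (0.8559 − 0.7441) + 1.919 × 0.7441 = 1.935 mg/L.
DO = 9.79 − 1.935 = 7.855 mg/L.

DO ≈ 7.86 mg/L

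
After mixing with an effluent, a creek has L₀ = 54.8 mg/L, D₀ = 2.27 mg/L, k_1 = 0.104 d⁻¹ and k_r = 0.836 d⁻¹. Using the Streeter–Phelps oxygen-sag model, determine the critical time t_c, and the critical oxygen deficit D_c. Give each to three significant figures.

t_c ≈ 2.38 d; D_c ≈ 5.32 mg/L

t_c = [1/(k_r−k_1)] ln[(k_r/k_1)(1 − D₀(k_r−k_1)/(k_1 L₀))]
= [1/(0.836−0.104)] ln[(0.836/0.104)(1 − 2.27×0.7320/(0.104×54.8))]
= (1/0.7320) ln[8.038 × 0.7084] = 1.366 × ln(5.695) = 1.366 × 1.740 = 2.376 d.
L(t_c) = L₀ e^(−k_1 t_c) = 54.8 × 0.7810 = 42.80 mg/L, and at the critical point k_r D_c = k_1 L, so D_c = (0.104/0.836) × 42.80 = 5.324 mg/L.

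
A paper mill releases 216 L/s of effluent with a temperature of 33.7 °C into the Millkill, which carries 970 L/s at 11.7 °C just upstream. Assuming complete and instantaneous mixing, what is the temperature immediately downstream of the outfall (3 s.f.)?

Flow-weighted mixing: C = (Q_r C_r + Q_w C_w)/(Q_r + Q_w)
= (970×11.7 + 216×33.7)/(970 + 216) = 18630/1186 = 15.71 °C.

15.7 °C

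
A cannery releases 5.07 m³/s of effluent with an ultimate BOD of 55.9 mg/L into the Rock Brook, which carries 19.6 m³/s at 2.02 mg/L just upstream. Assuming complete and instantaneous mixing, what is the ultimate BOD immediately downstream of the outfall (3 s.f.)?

13.1 mg/L

Flow-weighted mixing: C = (Q_r C_r + Q_w C_w)/(Q_r + Q_w)
= (19.6×2.02 + 5.07×55.9)/(19.6 + 5.07) = 323.0/24.67 = 13.09 mg/L.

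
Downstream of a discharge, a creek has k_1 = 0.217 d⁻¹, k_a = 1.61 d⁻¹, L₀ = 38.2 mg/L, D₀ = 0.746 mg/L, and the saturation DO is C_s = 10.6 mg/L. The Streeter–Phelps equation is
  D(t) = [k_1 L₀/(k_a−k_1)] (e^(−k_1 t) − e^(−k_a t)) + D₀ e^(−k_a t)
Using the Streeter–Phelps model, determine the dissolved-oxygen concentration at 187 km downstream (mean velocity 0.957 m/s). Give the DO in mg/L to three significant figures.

DO ≈ 7.09 mg/L

Travel time t = x/v = 187 km / (0.957 m/s) = 187000 m / 0.957 m/s = 195400 s = 2.262 d.
k_1 L₀/(k_a−k_1) = 0.217×38.2/(1.61−0.217) = 8.289/1.393 = 5.951 mg/L.
e^(−k_1 t) = e^(−0.217×2.262) = 0.6122; e^(−k_a t) = e^(−1.61×2.262) = 0.02622.
D = 5.951 × (0.6122 − 0.02622) + 0.746 × 0.02622 = 3.487 + 0.01956 = 3.506 mg/L.
DO = C_s − D = 10.6 − 3.506 = 7.094 mg/L.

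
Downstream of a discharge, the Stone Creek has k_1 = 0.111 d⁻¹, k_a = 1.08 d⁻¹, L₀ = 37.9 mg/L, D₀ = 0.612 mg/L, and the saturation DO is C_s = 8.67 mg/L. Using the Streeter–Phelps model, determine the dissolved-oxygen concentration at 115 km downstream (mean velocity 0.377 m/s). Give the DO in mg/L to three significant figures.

Travel time t = x/v = 115 km / (0.377 m/s) = 115000 m / 0.377 m/s = 305000 s = 3.531 d.
k_1 L₀/(k_a−k_1) = 0.111×37.9/(1.08−0.111) = 4.207/0.9690 = 4.341 mg/L.
e^(−k_1 t) = e^(−0.111×3.531) = 0.6758; e^(−k_a t) = e^(−1.08×3.531) = 0.02208.
D = 4.341 × (0.6758 − 0.02208) + 0.612 × 0.02208 = 2.838 + 0.01351 = 2.852 mg/L.
DO = C_s − D = 8.67 − 2.852 = 5.818 mg/L.

DO ≈ 5.82 mg/L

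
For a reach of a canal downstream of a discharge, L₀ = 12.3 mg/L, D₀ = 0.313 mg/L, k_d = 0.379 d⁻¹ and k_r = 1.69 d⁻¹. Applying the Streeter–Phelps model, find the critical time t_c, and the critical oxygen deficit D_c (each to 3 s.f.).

t_c ≈ 1.07 d; D_c ≈ 1.84 mg/L

t_c = [1/(k_r−k_d)] ln[(k_r/k_d)(1 − D₀(k_r−k_d)/(k_d L₀))]
= [1/(1.69−0.379)] ln[(1.69/0.379)(1 − 0.313×1.311/(0.379×12.3))]
= (1/1.311) ln[4.459 × 0.9120] = 0.7628 × ln(4.067) = 0.7628 × 1.403 = 1.070 d.
D_c = (k_d/k_r) L₀ e^(−k_d t_c) = (0.379/1.69) × 12.3 × e^(−0.379×1.070) = 0.2243 × 12.3 × 0.6666 = 1.839 mg/L.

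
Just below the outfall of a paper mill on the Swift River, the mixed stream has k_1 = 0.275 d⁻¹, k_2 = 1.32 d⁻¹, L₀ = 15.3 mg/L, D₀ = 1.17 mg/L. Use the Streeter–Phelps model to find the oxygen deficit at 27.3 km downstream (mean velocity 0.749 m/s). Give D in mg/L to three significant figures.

D ≈ 1.95 mg/L

Travel time t = x/v = 27.3 km / (0.749 m/s) = 27300 m / 0.749 m/s = 36450 s = 0.4219 d.
k_1 L₀/(k_2−k_1) = 0.275×15.3/(1.32−0.275) = 4.208/1.045 = 4.026 mg/L.
e^(−k_1 t) = e^(−0.275×0.4219) = 0.8905; e^(−k_2 t) = e^(−1.32×0.4219) = 0.5730.
D = 4.026 × (0.8905 − 0.5730) + 1.17 × 0.5730 = 1.278 + 0.6704 = 1.949 mg/L.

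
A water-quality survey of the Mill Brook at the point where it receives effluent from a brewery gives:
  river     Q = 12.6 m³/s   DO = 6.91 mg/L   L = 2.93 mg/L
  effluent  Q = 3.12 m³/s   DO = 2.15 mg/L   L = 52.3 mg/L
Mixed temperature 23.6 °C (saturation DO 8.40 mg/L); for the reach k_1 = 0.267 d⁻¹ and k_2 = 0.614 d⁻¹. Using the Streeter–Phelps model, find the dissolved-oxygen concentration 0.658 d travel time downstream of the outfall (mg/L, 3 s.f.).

DO ≈ 5.10 mg/L

Mixed DO = (12.6×6.91 + 3.12×2.15)/(12.6+3.12) = 93.77/15.72 = 5.965 mg/L.
Mixed L₀ = (12.6×2.93 + 3.12×52.3)/(15.72) = 200.1/15.72 = 12.73 mg/L.
Initial deficit D₀ = C_s − DO₀ = 8.40 − 5.965 = 2.435 mg/L.
D(0.658) = [0.267×12.73/(0.614−0.267)](e^(−0.267×0.658) − e^(−0.614×0.658)) + 2.435 e^(−0.614×0.658)
= 9.794 × (0.8389 − 0.6676) + 2.435 × 0.6676 = 3.303 mg/L.
DO = 8.40 − 3.303 = 5.097 mg/L.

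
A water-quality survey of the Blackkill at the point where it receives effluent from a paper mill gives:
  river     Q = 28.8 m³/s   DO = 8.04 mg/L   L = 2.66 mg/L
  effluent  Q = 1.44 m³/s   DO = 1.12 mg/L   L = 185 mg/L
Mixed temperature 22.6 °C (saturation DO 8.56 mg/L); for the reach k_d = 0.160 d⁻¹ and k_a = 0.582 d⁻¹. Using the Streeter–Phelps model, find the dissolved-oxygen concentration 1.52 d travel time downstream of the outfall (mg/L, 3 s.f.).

Mixed DO = (28.8×8.04 + 1.44×1.12)/(28.8+1.44) = 233.2/30.24 = 7.710 mg/L.
Mixed L₀ = (28.8×2.66 + 1.44×185)/(30.24) = 343.0/30.24 = 11.34 mg/L.
Initial deficit D₀ = C_s − DO₀ = 8.56 − 7.710 = 0.8495 mg/L.
D(1.52) = [0.160×11.34/(0.582−0.160)](e^(−0.160×1.52) − e^(−0.582×1.52)) + 0.8495 e^(−0.582×1.52)
= 4.301 × (0.7841 − 0.4129) + 0.8495 × 0.4129 = 1.947 mg/L.
DO = 8.56 − 1.947 = 6.613 mg/L.

DO ≈ 6.61 mg/L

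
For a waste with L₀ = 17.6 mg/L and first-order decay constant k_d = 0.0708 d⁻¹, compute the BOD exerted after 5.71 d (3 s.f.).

y_t = L₀(1 − e^(−k_d t)) = 17.6 × (1 − e^(−0.0708×5.71))
= 17.6 × (1 − 0.6675) = 17.6 × 0.3325 = 5.853 mg/L.

y ≈ 5.85 mg/L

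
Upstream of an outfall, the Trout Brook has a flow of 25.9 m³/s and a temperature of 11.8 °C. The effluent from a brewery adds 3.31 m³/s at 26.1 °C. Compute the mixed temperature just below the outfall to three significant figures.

Flow-weighted mixing: C = (Q_r C_r + Q_w C_w)/(Q_r + Q_w)
= (25.9×11.8 + 3.31×26.1)/(25.9 + 3.31) = 392.0/29.21 = 13.42 °C.

13.4 °C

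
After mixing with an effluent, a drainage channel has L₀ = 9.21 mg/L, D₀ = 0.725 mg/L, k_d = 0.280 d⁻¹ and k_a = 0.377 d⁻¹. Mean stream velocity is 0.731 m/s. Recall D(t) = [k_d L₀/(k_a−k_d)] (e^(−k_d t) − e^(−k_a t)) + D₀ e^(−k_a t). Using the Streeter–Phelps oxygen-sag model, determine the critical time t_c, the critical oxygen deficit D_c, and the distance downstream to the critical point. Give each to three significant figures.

t_c ≈ 2.78 d; D_c ≈ 3.14 mg/L; x_c ≈ 176 km

With k_a/k_d = 1.346 and 1 − D₀(k_a−k_d)/(k_d L₀) = 0.9727,
t_c = ln(1.346 × 0.9727) / (0.377 − 0.280) = ln(1.310) / 0.09700 = 0.2698/0.09700 = 2.782 d.
L(t_c) = L₀ e^(−k_d t_c) = 9.21 × 0.4589 = 4.227 mg/L, and at the critical point k_a D_c = k_d L, so D_c = (0.280/0.377) × 4.227 = 3.139 mg/L.
x_c = v t_c = 0.731 m/s × 2.782 d × 86400 s/d = 175700 m ≈ 176 km.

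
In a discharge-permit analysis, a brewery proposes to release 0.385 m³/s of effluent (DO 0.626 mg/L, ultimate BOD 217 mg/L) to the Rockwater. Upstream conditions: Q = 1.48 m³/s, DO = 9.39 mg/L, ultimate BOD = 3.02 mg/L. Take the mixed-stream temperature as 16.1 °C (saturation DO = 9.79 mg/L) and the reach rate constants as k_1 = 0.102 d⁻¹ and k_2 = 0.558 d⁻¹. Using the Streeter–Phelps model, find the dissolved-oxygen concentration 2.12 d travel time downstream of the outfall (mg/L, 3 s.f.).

DO ≈ 3.84 mg/L

Mixed DO = (1.48×9.39 + 0.385×0.626)/(1.48+0.385) = 14.14/1.865 = 7.581 mg/L.
Mixed L₀ = (1.48×3.02 + 0.385×217)/(1.865) = 88.01/1.865 = 47.19 mg/L.
Initial deficit D₀ = C_s − DO₀ = 9.79 − 7.581 = 2.209 mg/L.
D(2.12) = [0.102×47.19/(0.558−0.102)](e^(−0.102×2.12) − e^(−0.558×2.12)) + 2.209 e^(−0.558×2.12)
= 10.56 × (0.8055 − 0.3064) + 2.209 × 0.3064 = 5.946 mg/L.
DO = 9.79 − 5.946 = 3.844 mg/L.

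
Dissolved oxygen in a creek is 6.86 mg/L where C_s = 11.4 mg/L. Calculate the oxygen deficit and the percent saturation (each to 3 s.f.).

D = C_s − C = 11.4 − 6.86 = 4.54 mg/L.
% saturation = 6.86/11.4 × 100 = 60.2 %.

D ≈ 4.54 mg/L; 60.2 % saturation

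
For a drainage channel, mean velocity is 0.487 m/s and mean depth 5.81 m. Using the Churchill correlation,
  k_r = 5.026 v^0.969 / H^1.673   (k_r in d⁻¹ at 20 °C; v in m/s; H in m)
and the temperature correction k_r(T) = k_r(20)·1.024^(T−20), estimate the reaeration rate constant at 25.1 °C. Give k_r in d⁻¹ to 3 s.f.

k_r(20) = 5.026 × 0.487^0.969 / 5.81^1.673 = 5.026 × 0.4980 / 18.99 = 0.1318 d⁻¹.
k_r(25.1) = 0.1318 × 1.024^(25.1−20) = 0.1318 × 1.129 = 0.1488 d⁻¹.

k_r ≈ 0.149 d⁻¹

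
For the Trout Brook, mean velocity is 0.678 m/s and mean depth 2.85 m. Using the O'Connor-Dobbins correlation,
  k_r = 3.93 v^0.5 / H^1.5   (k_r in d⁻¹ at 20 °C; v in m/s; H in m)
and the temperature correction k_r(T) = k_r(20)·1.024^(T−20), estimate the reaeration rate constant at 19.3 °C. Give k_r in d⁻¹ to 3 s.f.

k_r ≈ 0.662 d⁻¹

k_r(20) = 3.93 × 0.678^0.5 / 2.85^1.5 = 3.93 × 0.8234 / 4.811 = 0.6726 d⁻¹.
k_r(19.3) = 0.6726 × 1.024^(19.3−20) = 0.6726 × 0.9835 = 0.6615 d⁻¹.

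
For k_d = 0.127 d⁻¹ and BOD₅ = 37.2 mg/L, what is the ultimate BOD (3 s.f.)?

BOD₅ = L₀(1 − e^(−5k_d)) ⇒ L₀ = BOD₅ / (1 − e^(−5×0.127))
= 37.2 / (1 − 0.5299) = 37.2 / 0.4701 = 79.14 mg/L.

L₀ ≈ 79.1 mg/L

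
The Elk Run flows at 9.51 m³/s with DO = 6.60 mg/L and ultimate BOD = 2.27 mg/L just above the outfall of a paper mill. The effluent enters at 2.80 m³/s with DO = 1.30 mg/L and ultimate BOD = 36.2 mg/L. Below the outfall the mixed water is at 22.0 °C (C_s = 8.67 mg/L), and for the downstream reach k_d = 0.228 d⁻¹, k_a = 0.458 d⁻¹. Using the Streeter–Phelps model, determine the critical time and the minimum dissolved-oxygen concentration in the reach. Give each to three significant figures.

Mixed DO = (9.51×6.60 + 2.80×1.30)/(9.51+2.80) = 66.41/12.31 = 5.394 mg/L.
Mixed L₀ = (9.51×2.27 + 2.80×36.2)/(12.31) = 122.9/12.31 = 9.988 mg/L.
Initial deficit D₀ = C_s − DO₀ = 8.67 − 5.394 = 3.276 mg/L.
t_c = (1/0.2300) ln[(0.458/0.228)(1 − 3.276×0.2300/(0.228×9.988))] = 4.348 × ln(1.344) = 1.286 d.
D_c = (0.228/0.458) × 9.988 × e^(−0.228×1.286) = 0.4978 × 9.988 × 0.7459 = 3.708 mg/L.
Minimum DO = 8.67 − 3.708 = 4.962 mg/L.

t_c ≈ 1.29 d; minimum DO ≈ 4.96 mg/L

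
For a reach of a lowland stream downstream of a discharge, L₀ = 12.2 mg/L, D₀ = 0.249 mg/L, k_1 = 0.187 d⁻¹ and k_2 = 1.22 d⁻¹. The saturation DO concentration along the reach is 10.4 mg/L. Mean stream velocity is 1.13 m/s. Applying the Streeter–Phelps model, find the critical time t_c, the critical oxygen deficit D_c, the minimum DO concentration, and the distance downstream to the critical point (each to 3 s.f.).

t_c = [1/(k_2−k_1)] ln[(k_2/k_1)(1 − D₀(k_2−k_1)/(k_1 L₀))]
= [1/(1.22−0.187)] ln[(1.22/0.187)(1 − 0.249×1.033/(0.187×12.2))]
= (1/1.033) ln[6.524 × 0.8873] = 0.9681 × ln(5.789) = 0.9681 × 1.756 = 1.700 d.
D_c = (k_1/k_2) L₀ e^(−k_1 t_c) = (0.187/1.22) × 12.2 × e^(−0.187×1.700) = 0.1533 × 12.2 × 0.7277 = 1.361 mg/L.
Minimum DO = C_s − D_c = 10.4 − 1.361 = 9.039 mg/L.
x_c = v t_c = 1.13 m/s × 1.700 d × 86400 s/d = 166000 m ≈ 166 km.

t_c ≈ 1.70 d; D_c ≈ 1.36 mg/L; min DO ≈ 9.04 mg/L; x_c ≈ 166 km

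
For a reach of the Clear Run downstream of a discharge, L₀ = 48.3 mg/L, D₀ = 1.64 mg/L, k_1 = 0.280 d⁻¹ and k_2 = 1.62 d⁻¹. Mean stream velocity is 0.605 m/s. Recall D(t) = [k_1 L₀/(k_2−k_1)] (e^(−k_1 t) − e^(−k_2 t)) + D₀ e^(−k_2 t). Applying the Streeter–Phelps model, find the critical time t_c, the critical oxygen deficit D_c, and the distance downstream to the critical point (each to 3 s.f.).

At the critical point dD/dt = 0, so k_1 L₀ e^(−k_1 t) = k_2 D. Substituting D(t) from the Streeter–Phelps equation and solving for t gives
t_c = ln[(k_2/k_1)(1 − D₀(k_2−k_1)/(k_1 L₀))] / (k_2−k_1).
Here k_2−k_1 = 1.340 d⁻¹ and 1 − D₀(k_2−k_1)/(k_1 L₀) = 1 − 1.64×1.340/(0.280×48.3) = 0.8375, so
t_c = ln(5.786 × 0.8375) / 1.340 = 1.578 / 1.340 = 1.178 d.
L(t_c) = L₀ e^(−k_1 t_c) = 48.3 × 0.7191 = 34.73 mg/L, and at the critical point k_2 D_c = k_1 L, so D_c = (0.280/1.62) × 34.73 = 6.003 mg/L.
x_c = v t_c = 0.605 m/s × 1.178 d × 86400 s/d = 61560 m ≈ 61.6 km.

t_c ≈ 1.18 d; D_c ≈ 6.00 mg/L; x_c ≈ 61.6 km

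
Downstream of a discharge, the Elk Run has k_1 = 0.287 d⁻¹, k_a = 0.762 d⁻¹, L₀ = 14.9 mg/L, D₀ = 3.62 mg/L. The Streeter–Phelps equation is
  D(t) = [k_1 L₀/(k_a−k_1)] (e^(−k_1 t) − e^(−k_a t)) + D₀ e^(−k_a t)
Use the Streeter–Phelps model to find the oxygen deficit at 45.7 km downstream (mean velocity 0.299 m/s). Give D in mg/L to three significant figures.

Travel time t = x/v = 45.7 km / (0.299 m/s) = 45700 m / 0.299 m/s = 152800 s = 1.769 d.
k_1 L₀/(k_a−k_1) = 0.287×14.9/(0.762−0.287) = 4.276/0.4750 = 9.003 mg/L.
e^(−k_1 t) = e^(−0.287×1.769) = 0.6019; e^(−k_a t) = e^(−0.762×1.769) = 0.2598.
D = 9.003 × (0.6019 − 0.2598) + 3.62 × 0.2598 = 3.080 + 0.9403 = 4.020 mg/L.

D ≈ 4.02 mg/L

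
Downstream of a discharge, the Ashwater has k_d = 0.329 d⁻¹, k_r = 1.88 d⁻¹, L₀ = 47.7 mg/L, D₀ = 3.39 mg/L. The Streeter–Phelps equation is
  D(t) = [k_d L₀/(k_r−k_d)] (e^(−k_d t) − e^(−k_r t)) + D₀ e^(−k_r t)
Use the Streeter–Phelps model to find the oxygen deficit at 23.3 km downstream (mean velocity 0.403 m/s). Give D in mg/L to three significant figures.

Travel time t = x/v = 23.3 km / (0.403 m/s) = 23300 m / 0.403 m/s = 57820 s = 0.6692 d.
k_d L₀/(k_r−k_d) = 0.329×47.7/(1.88−0.329) = 15.69/1.551 = 10.12 mg/L.
e^(−k_d t) = e^(−0.329×0.6692) = 0.8024; e^(−k_r t) = e^(−1.88×0.6692) = 0.2842.
D = 10.12 × (0.8024 − 0.2842) + 3.39 × 0.2842 = 5.243 + 0.9635 = 6.207 mg/L.

D ≈ 6.21 mg/L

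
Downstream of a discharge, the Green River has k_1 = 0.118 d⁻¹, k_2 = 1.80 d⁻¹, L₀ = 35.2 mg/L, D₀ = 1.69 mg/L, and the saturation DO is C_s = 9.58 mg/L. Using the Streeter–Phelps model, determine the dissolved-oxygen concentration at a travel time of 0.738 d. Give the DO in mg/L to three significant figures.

DO ≈ 7.52 mg/L

k_1 L₀/(k_2−k_1) = 0.118×35.2/(1.80−0.118) = 4.154/1.682 = 2.469 mg/L.
e^(−k_1 t) = e^(−0.118×0.7380) = 0.9166; e^(−k_2 t) = e^(−1.80×0.7380) = 0.2649.
D = 2.469 × (0.9166 − 0.2649) + 1.69 × 0.2649 = 1.609 + 0.4477 = 2.057 mg/L.
DO = C_s − D = 9.58 − 2.057 = 7.523 mg/L.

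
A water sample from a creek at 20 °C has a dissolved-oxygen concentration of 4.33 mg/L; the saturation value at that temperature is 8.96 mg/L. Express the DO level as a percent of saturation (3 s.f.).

% saturation = C/C_s × 100 = 4.33/8.96 × 100 = 48.3 %.

48.3 % saturation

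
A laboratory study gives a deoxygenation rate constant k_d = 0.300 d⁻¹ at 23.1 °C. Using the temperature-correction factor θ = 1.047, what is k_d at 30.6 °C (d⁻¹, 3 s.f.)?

k_d(T₂) = k_d(T₁) · θ^(T₂−T₁) = 0.300 × 1.047^(30.6−23.1)
= 0.300 × 1.047^7.50 = 0.300 × 1.411 = 0.4234 d⁻¹.

k_d ≈ 0.423 d⁻¹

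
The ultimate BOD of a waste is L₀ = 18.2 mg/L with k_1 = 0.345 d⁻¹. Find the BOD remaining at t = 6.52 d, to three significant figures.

L ≈ 1.92 mg/L

L_t = L₀ e^(−k_1 t) = 18.2 × e^(−0.345×6.52) = 18.2 × 0.1055 = 1.919 mg/L.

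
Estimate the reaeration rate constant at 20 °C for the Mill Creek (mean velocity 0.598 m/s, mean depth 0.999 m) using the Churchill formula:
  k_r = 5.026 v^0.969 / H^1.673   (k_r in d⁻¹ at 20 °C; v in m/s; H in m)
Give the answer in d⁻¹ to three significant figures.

k_r = 5.026 × 0.598^0.969 / 0.999^1.673 = 5.026 × 0.6076 / 0.9983 = 3.059 d⁻¹.

k_r ≈ 3.06 d⁻¹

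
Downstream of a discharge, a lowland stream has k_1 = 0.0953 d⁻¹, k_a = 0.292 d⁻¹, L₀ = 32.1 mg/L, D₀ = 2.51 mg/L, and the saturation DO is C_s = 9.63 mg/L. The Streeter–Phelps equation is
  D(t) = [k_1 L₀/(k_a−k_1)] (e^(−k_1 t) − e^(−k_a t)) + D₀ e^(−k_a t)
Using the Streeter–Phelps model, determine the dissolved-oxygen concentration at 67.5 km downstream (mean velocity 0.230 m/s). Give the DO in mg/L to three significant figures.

DO ≈ 3.22 mg/L

Travel time t = x/v = 67.5 km / (0.230 m/s) = 67500 m / 0.230 m/s = 293500 s = 3.397 d.
k_1 L₀/(k_a−k_1) = 0.0953×32.1/(0.292−0.0953) = 3.059/0.1967 = 15.55 mg/L.
e^(−k_1 t) = e^(−0.0953×3.397) = 0.7235; e^(−k_a t) = e^(−0.292×3.397) = 0.3709.
D = 15.55 × (0.7235 − 0.3709) + 2.51 × 0.3709 = 5.483 + 0.9309 = 6.414 mg/L.
DO = C_s − D = 9.63 − 6.414 = 3.216 mg/L.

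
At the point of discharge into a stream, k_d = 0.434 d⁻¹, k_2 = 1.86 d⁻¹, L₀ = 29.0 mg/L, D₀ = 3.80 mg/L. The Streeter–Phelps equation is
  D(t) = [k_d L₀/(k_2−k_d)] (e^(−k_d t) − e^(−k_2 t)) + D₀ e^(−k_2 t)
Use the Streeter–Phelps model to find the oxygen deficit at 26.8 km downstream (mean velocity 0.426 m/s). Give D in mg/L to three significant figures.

Travel time t = x/v = 26.8 km / (0.426 m/s) = 26800 m / 0.426 m/s = 62910 s = 0.7281 d.
k_d L₀/(k_2−k_d) = 0.434×29.0/(1.86−0.434) = 12.59/1.426 = 8.826 mg/L.
e^(−k_d t) = e^(−0.434×0.7281) = 0.7291; e^(−k_2 t) = e^(−1.86×0.7281) = 0.2581.
D = 8.826 × (0.7291 − 0.2581) + 3.80 × 0.2581 = 4.156 + 0.9809 = 5.137 mg/L.

D ≈ 5.14 mg/L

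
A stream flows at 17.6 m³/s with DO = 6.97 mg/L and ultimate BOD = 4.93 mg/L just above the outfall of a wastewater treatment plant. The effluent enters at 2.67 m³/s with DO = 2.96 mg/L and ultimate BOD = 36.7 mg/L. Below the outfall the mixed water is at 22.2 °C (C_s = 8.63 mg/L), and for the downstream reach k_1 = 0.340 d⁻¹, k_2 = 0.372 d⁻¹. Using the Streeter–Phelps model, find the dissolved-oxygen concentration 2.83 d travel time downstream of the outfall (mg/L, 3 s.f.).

DO ≈ 4.66 mg/L

Mixed DO = (17.6×6.97 + 2.67×2.96)/(17.6+2.67) = 130.6/20.27 = 6.442 mg/L.
Mixed L₀ = (17.6×4.93 + 2.67×36.7)/(20.27) = 184.8/20.27 = 9.115 mg/L.
Initial deficit D₀ = C_s − DO₀ = 8.63 − 6.442 = 2.188 mg/L.
D(2.83) = [0.340×9.115/(0.372−0.340)](e^(−0.340×2.83) − e^(−0.372×2.83)) + 2.188 e^(−0.372×2.83)
= 96.84 × (0.3821 − 0.3490) + 2.188 × 0.3490 = 3.967 mg/L.
DO = 8.63 − 3.967 = 4.663 mg/L.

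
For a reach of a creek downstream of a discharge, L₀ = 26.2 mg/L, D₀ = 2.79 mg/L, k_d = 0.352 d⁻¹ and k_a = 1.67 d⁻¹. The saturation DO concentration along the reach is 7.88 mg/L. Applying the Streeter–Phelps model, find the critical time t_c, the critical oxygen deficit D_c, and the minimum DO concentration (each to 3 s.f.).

t_c ≈ 0.795 d; D_c ≈ 4.17 mg/L; min DO ≈ 3.71 mg/L

t_c = [1/(k_a−k_d)] ln[(k_a/k_d)(1 − D₀(k_a−k_d)/(k_d L₀))]
= [1/(1.67−0.352)] ln[(1.67/0.352)(1 − 2.79×1.318/(0.352×26.2))]
= (1/1.318) ln[4.744 × 0.6013] = 0.7587 × ln(2.853) = 0.7587 × 1.048 = 0.7953 d.
L(t_c) = L₀ e^(−k_d t_c) = 26.2 × 0.7558 = 19.80 mg/L, and at the critical point k_a D_c = k_d L, so D_c = (0.352/1.67) × 19.80 = 4.174 mg/L.
Minimum DO = C_s − D_c = 7.88 − 4.174 = 3.706 mg/L.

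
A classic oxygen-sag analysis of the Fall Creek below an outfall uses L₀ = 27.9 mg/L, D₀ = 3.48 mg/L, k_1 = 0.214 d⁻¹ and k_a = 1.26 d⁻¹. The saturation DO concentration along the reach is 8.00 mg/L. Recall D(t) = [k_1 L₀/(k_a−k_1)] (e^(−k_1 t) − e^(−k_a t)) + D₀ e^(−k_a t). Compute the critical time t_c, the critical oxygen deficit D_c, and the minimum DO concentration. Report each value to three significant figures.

t_c ≈ 0.796 d; D_c ≈ 4.00 mg/L; min DO ≈ 4.00 mg/L

With k_a/k_1 = 5.888 and 1 − D₀(k_a−k_1)/(k_1 L₀) = 0.3903,
t_c = ln(5.888 × 0.3903) / (1.26 − 0.214) = ln(2.298) / 1.046 = 0.8321/1.046 = 0.7955 d.
D_c = (k_1/k_a) L₀ e^(−k_1 t_c) = (0.214/1.26) × 27.9 × e^(−0.214×0.7955) = 0.1698 × 27.9 × 0.8435 = 3.997 mg/L.
Minimum DO = C_s − D_c = 8.00 − 3.997 = 4.003 mg/L.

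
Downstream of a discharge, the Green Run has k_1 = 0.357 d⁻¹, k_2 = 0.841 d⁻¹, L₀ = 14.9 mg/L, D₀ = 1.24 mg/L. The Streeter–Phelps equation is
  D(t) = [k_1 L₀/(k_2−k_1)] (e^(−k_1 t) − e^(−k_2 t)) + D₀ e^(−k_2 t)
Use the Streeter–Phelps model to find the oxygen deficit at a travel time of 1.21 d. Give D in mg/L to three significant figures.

D ≈ 3.61 mg/L

k_1 L₀/(k_2−k_1) = 0.357×14.9/(0.841−0.357) = 5.319/0.4840 = 10.99 mg/L.
e^(−k_1 t) = e^(−0.357×1.210) = 0.6492; e^(−k_2 t) = e^(−0.841×1.210) = 0.3615.
D = 10.99 × (0.6492 − 0.3615) + 1.24 × 0.3615 = 3.163 + 0.4482 = 3.611 mg/L.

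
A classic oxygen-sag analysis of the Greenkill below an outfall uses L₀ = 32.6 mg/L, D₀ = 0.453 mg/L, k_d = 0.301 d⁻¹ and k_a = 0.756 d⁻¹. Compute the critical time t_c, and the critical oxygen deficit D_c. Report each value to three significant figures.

With k_a/k_d = 2.512 and 1 − D₀(k_a−k_d)/(k_d L₀) = 0.9790,
t_c = ln(2.512 × 0.9790) / (0.756 − 0.301) = ln(2.459) / 0.4550 = 0.8997/0.4550 = 1.977 d.
D_c = (k_d/k_a) L₀ e^(−k_d t_c) = (0.301/0.756) × 32.6 × e^(−0.301×1.977) = 0.3981 × 32.6 × 0.5515 = 7.158 mg/L.

t_c ≈ 1.98 d; D_c ≈ 7.16 mg/L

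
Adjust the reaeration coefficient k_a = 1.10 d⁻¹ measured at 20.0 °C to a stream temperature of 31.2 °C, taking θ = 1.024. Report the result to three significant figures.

k_a ≈ 1.43 d⁻¹

k_a(T₂) = k_a(T₁) · θ^(T₂−T₁) = 1.10 × 1.024^(31.2−20.0)
= 1.10 × 1.024^11.2 = 1.10 × 1.304 = 1.435 d⁻¹.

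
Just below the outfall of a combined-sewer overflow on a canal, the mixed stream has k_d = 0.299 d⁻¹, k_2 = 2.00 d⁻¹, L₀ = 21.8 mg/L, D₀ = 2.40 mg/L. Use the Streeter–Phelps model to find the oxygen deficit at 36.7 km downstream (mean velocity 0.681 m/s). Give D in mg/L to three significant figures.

Travel time t = x/v = 36.7 km / (0.681 m/s) = 36700 m / 0.681 m/s = 53890 s = 0.6237 d.
k_d L₀/(k_2−k_d) = 0.299×21.8/(2.00−0.299) = 6.518/1.701 = 3.832 mg/L.
e^(−k_d t) = e^(−0.299×0.6237) = 0.8299; e^(−k_2 t) = e^(−2.00×0.6237) = 0.2872.
D = 3.832 × (0.8299 − 0.2872) + 2.40 × 0.2872 = 2.079 + 0.6893 = 2.769 mg/L.

D ≈ 2.77 mg/L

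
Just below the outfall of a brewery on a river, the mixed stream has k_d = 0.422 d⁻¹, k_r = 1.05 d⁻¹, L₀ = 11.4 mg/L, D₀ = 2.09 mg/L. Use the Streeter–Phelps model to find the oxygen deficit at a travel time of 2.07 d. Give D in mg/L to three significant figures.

D ≈ 2.56 mg/L

k_d L₀/(k_r−k_d) = 0.422×11.4/(1.05−0.422) = 4.811/0.6280 = 7.661 mg/L.
e^(−k_d t) = e^(−0.422×2.070) = 0.4175; e^(−k_r t) = e^(−1.05×2.070) = 0.1138.
D = 7.661 × (0.4175 − 0.1138) + 2.09 × 0.1138 = 2.326 + 0.2378 = 2.564 mg/L.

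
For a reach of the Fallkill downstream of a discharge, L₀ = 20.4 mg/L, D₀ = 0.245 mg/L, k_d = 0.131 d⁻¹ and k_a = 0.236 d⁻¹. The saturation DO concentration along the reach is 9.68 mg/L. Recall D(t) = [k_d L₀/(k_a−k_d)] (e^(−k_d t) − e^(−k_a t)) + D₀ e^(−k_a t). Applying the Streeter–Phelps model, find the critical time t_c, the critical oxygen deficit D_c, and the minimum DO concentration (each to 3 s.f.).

t_c ≈ 5.51 d; D_c ≈ 5.50 mg/L; min DO ≈ 4.18 mg/L

With k_a/k_d = 1.802 and 1 − D₀(k_a−k_d)/(k_d L₀) = 0.9904,
t_c = ln(1.802 × 0.9904) / (0.236 − 0.131) = ln(1.784) / 0.1050 = 0.5790/0.1050 = 5.514 d.
L(t_c) = L₀ e^(−k_d t_c) = 20.4 × 0.4856 = 9.907 mg/L, and at the critical point k_a D_c = k_d L, so D_c = (0.131/0.236) × 9.907 = 5.499 mg/L.
Minimum DO = C_s − D_c = 9.68 − 5.499 = 4.181 mg/L.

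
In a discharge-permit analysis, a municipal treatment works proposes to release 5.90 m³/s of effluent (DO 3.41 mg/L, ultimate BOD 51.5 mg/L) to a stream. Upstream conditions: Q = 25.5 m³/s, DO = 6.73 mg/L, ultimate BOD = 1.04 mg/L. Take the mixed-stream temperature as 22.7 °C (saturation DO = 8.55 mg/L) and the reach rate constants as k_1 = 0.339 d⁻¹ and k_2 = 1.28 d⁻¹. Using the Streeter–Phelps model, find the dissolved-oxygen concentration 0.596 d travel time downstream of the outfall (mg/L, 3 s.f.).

Mixed DO = (25.5×6.73 + 5.90×3.41)/(25.5+5.90) = 191.7/31.40 = 6.106 mg/L.
Mixed L₀ = (25.5×1.04 + 5.90×51.5)/(31.40) = 330.4/31.40 = 10.52 mg/L.
Initial deficit D₀ = C_s − DO₀ = 8.55 − 6.106 = 2.444 mg/L.
D(0.596) = [0.339×10.52/(1.28−0.339)](e^(−0.339×0.596) − e^(−1.28×0.596)) + 2.444 e^(−1.28×0.596)
= 3.790 × (0.8171 − 0.4663) + 2.444 × 0.4663 = 2.469 mg/L.
DO = 8.55 − 2.469 = 6.081 mg/L.

DO ≈ 6.08 mg/L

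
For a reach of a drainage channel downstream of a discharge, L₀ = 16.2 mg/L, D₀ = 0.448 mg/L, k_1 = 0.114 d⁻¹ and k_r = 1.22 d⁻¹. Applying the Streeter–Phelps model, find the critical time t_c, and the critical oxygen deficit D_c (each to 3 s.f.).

t_c ≈ 1.86 d; D_c ≈ 1.22 mg/L

At the critical point dD/dt = 0, so k_1 L₀ e^(−k_1 t) = k_r D. Substituting D(t) from the Streeter–Phelps equation and solving for t gives
t_c = ln[(k_r/k_1)(1 − D₀(k_r−k_1)/(k_1 L₀))] / (k_r−k_1).
Here k_r−k_1 = 1.106 d⁻¹ and 1 − D₀(k_r−k_1)/(k_1 L₀) = 1 − 0.448×1.106/(0.114×16.2) = 0.7317, so
t_c = ln(10.70 × 0.7317) / 1.106 = 2.058 / 1.106 = 1.861 d.
L(t_c) = L₀ e^(−k_1 t_c) = 16.2 × 0.8089 = 13.10 mg/L, and at the critical point k_r D_c = k_1 L, so D_c = (0.114/1.22) × 13.10 = 1.224 mg/L.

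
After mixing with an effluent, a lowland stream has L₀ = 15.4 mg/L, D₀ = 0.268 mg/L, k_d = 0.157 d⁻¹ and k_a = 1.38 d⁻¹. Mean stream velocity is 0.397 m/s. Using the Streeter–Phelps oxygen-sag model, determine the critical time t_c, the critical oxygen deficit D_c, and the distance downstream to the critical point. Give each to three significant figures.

With k_a/k_d = 8.790 and 1 − D₀(k_a−k_d)/(k_d L₀) = 0.8644,
t_c = ln(8.790 × 0.8644) / (1.38 − 0.157) = ln(7.598) / 1.223 = 2.028/1.223 = 1.658 d.
D_c = (k_d/k_a) L₀ e^(−k_d t_c) = (0.157/1.38) × 15.4 × e^(−0.157×1.658) = 0.1138 × 15.4 × 0.7708 = 1.350 mg/L.
x_c = v t_c = 0.397 m/s × 1.658 d × 86400 s/d = 56880 m ≈ 56.9 km.

t_c ≈ 1.66 d; D_c ≈ 1.35 mg/L; x_c ≈ 56.9 km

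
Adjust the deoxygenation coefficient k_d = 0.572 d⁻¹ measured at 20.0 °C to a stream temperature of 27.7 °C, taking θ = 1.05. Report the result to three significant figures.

k_d ≈ 0.833 d⁻¹

k_d(T₂) = k_d(T₁) · θ^(T₂−T₁) = 0.572 × 1.05^(27.7−20.0)
= 0.572 × 1.05^7.70 = 0.572 × 1.456 = 0.8328 d⁻¹.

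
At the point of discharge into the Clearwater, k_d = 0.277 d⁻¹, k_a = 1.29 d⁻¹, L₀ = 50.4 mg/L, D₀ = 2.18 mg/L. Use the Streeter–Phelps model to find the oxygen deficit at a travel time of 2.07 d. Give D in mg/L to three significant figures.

D ≈ 6.96 mg/L

k_d L₀/(k_a−k_d) = 0.277×50.4/(1.29−0.277) = 13.96/1.013 = 13.78 mg/L.
e^(−k_d t) = e^(−0.277×2.070) = 0.5636; e^(−k_a t) = e^(−1.29×2.070) = 0.06923.
D = 13.78 × (0.5636 − 0.06923) + 2.18 × 0.06923 = 6.813 + 0.1509 = 6.964 mg/L.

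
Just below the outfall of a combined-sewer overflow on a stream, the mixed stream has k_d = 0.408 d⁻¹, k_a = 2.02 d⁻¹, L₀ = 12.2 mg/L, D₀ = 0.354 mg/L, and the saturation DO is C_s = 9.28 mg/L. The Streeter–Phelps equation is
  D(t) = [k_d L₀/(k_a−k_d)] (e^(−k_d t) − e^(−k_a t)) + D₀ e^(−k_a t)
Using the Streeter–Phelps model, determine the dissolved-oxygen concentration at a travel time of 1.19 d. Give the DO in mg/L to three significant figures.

DO ≈ 7.63 mg/L

k_d L₀/(k_a−k_d) = 0.408×12.2/(2.02−0.408) = 4.978/1.612 = 3.088 mg/L.
e^(−k_d t) = e^(−0.408×1.190) = 0.6154; e^(−k_a t) = e^(−2.02×1.190) = 0.09037.
D = 3.088 × (0.6154 − 0.09037) + 0.354 × 0.09037 = 1.621 + 0.03199 = 1.653 mg/L.
DO = C_s − D = 9.28 − 1.653 = 7.627 mg/L.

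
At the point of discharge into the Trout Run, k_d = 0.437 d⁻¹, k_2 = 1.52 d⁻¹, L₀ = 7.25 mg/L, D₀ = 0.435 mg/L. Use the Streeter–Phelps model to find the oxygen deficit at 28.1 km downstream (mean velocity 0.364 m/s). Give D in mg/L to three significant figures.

D ≈ 1.34 mg/L

Travel time t = x/v = 28.1 km / (0.364 m/s) = 28100 m / 0.364 m/s = 77200 s = 0.8935 d.
k_d L₀/(k_2−k_d) = 0.437×7.25/(1.52−0.437) = 3.168/1.083 = 2.925 mg/L.
e^(−k_d t) = e^(−0.437×0.8935) = 0.6767; e^(−k_2 t) = e^(−1.52×0.8935) = 0.2571.
D = 2.925 × (0.6767 − 0.2571) + 0.435 × 0.2571 = 1.228 + 0.1119 = 1.339 mg/L.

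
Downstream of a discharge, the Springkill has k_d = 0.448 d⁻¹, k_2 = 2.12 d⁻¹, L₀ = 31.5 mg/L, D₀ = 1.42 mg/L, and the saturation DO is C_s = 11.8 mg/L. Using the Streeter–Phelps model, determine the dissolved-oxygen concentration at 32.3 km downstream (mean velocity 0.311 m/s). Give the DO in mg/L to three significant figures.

DO ≈ 7.42 mg/L

Travel time t = x/v = 32.3 km / (0.311 m/s) = 32300 m / 0.311 m/s = 103900 s = 1.202 d.
k_d L₀/(k_2−k_d) = 0.448×31.5/(2.12−0.448) = 14.11/1.672 = 8.440 mg/L.
e^(−k_d t) = e^(−0.448×1.202) = 0.5836; e^(−k_2 t) = e^(−2.12×1.202) = 0.07821.
D = 8.440 × (0.5836 − 0.07821) + 1.42 × 0.07821 = 4.266 + 0.1111 = 4.377 mg/L.
DO = C_s − D = 11.8 − 4.377 = 7.423 mg/L.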